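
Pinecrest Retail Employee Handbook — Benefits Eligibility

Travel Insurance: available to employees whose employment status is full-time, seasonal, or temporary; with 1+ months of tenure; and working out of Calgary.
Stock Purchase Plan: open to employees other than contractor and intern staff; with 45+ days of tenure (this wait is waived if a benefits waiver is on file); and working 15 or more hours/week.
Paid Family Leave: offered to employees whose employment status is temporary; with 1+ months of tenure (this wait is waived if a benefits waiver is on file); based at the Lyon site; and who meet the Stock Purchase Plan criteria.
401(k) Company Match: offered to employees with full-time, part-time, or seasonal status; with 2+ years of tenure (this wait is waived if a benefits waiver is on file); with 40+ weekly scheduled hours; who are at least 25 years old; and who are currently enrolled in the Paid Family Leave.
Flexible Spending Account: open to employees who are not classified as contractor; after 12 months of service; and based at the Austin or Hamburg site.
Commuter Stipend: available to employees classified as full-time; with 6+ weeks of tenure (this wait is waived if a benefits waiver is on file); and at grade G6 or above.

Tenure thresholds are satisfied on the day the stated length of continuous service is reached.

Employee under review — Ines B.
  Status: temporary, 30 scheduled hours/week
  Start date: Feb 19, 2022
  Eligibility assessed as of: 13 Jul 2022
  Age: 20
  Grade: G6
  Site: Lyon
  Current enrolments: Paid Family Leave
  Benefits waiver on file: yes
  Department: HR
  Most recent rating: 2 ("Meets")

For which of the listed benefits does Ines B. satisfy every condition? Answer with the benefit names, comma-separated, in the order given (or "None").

Stock Purchase Plan, Paid Family Leave

Service from Feb 19, 2022 to 13 Jul 2022: 144 days.
Travel Insurance — status temporary ✓; service 144 days ≥ 1 month (≈30 days) ✓; site Lyon ✗ (not Calgary) → not eligible.
Stock Purchase Plan — status temporary ✓ (not excluded); benefits waiver on file ✓; 30 hrs/wk ≥ 15 ✓ → eligible.
Paid Family Leave — status temporary ✓; benefits waiver on file ✓; site Lyon ✓; eligible for Stock Purchase Plan ✓ → eligible.
401(k) Company Match — status temporary ✗ (requires full-time, part-time, or seasonal) → not eligible.
Flexible Spending Account — status temporary ✓ (not excluded); service 144 days < 12 months (≈360 days) ✗ → not eligible.
Commuter Stipend — status temporary ✗ (requires full-time) → not eligible.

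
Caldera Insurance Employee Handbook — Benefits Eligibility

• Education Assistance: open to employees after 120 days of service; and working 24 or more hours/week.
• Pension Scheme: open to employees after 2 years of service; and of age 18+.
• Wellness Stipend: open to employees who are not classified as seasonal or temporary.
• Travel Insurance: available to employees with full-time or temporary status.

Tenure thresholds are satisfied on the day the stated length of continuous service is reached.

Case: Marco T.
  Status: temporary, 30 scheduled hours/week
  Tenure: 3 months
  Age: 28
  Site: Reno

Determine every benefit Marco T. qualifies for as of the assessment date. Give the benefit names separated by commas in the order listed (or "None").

Travel Insurance

Education Assistance — service 3 months < 120 days ✗ → not eligible.
Pension Scheme — service 3 months < 2 years (≈730 days) ✗ → not eligible.
Wellness Stipend — status temporary ✗ (excluded) → not eligible.
Travel Insurance — status temporary ✓ → eligible.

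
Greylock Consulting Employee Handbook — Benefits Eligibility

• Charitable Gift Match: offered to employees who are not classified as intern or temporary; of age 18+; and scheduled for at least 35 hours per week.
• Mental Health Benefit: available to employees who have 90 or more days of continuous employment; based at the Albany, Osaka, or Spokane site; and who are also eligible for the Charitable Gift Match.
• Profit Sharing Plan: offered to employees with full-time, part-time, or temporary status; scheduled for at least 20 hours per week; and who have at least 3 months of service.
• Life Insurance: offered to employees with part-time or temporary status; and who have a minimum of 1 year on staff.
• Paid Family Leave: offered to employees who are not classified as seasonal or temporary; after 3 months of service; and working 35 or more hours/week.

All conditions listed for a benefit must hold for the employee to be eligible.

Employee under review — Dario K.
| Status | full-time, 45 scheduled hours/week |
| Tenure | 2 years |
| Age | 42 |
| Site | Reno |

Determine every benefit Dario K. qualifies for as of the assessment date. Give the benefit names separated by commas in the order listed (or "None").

Charitable Gift Match, Profit Sharing Plan, Paid Family Leave

Charitable Gift Match — status full-time ✓ (not excluded); age 42 ≥ 18 ✓; 45 hrs/wk ≥ 35 ✓ → eligible.
Mental Health Benefit — service 2 years ≥ 90 days ✓; site Reno ✗ (not Albany, Osaka, or Spokane) → not eligible.
Profit Sharing Plan — status full-time ✓; 45 hrs/wk ≥ 20 ✓; service 2 years ≥ 3 months (≈90 days) ✓ → eligible.
Life Insurance — status full-time ✗ (requires part-time or temporary) → not eligible.
Paid Family Leave — status full-time ✓ (not excluded); service 2 years ≥ 3 months (≈90 days) ✓; 45 hrs/wk ≥ 35 ✓ → eligible.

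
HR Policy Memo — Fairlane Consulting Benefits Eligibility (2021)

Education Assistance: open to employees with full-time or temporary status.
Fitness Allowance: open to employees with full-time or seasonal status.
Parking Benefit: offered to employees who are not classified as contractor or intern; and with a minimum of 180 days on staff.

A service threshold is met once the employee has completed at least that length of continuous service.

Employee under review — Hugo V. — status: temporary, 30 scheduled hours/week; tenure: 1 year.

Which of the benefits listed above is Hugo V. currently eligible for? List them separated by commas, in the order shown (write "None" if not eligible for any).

Education Assistance, Parking Benefit

Education Assistance — status temporary ✓ → eligible.
Fitness Allowance — status temporary ✗ (requires full-time or seasonal) → not eligible.
Parking Benefit — status temporary ✓ (not excluded); service 1 year ≥ 180 days ✓ → eligible.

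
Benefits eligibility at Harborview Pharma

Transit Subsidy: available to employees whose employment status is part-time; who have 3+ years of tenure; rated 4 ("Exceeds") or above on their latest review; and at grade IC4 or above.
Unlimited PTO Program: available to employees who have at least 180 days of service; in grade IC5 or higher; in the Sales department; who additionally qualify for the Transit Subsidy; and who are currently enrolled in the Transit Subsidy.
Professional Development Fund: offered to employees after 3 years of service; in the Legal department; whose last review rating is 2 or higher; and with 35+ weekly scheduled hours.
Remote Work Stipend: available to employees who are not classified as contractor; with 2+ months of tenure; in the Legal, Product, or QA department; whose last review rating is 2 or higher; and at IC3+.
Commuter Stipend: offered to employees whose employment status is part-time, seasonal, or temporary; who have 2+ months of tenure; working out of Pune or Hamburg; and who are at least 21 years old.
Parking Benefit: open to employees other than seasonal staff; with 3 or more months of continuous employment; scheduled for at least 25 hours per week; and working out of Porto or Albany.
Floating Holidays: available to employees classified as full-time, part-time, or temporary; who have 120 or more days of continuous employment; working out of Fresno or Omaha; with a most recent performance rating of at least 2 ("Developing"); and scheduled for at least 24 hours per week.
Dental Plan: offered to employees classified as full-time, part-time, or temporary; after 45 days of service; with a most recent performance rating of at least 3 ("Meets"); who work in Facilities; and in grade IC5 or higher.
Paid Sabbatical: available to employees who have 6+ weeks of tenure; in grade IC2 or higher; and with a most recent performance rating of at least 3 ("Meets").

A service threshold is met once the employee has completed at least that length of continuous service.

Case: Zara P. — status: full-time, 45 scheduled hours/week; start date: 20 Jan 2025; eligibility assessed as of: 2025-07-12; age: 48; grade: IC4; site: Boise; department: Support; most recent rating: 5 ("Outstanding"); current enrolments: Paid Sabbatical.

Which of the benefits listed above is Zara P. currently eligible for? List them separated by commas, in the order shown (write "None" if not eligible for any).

Paid Sabbatical

Service from 20 Jan 2025 to 2025-07-12: 173 days.
Transit Subsidy — status full-time ✗ (requires part-time) → not eligible.
Unlimited PTO Program — service 173 days < 180 days ✗ → not eligible.
Professional Development Fund — service 173 days < 3 years (≈1095 days) ✗ → not eligible.
Remote Work Stipend — status full-time ✓ (not excluded); service 173 days ≥ 2 months (≈60 days) ✓; dept Support ✗ → not eligible.
Commuter Stipend — status full-time ✗ (requires part-time, seasonal, or temporary) → not eligible.
Parking Benefit — status full-time ✓ (not excluded); service 173 days ≥ 3 months (≈90 days) ✓; 45 hrs/wk ≥ 25 ✓; site Boise ✗ (not Porto or Albany) → not eligible.
Floating Holidays — status full-time ✓; service 173 days ≥ 120 days ✓; site Boise ✗ (not Fresno or Omaha) → not eligible.
Dental Plan — status full-time ✓; service 173 days ≥ 45 days ✓; rating 5 ≥ 3 ✓; dept Support ✗ → not eligible.
Paid Sabbatical — service 173 days ≥ 6 weeks (≈42 days) ✓; grade IC4 ≥ IC2 ✓; rating 5 ≥ 3 ✓ → eligible.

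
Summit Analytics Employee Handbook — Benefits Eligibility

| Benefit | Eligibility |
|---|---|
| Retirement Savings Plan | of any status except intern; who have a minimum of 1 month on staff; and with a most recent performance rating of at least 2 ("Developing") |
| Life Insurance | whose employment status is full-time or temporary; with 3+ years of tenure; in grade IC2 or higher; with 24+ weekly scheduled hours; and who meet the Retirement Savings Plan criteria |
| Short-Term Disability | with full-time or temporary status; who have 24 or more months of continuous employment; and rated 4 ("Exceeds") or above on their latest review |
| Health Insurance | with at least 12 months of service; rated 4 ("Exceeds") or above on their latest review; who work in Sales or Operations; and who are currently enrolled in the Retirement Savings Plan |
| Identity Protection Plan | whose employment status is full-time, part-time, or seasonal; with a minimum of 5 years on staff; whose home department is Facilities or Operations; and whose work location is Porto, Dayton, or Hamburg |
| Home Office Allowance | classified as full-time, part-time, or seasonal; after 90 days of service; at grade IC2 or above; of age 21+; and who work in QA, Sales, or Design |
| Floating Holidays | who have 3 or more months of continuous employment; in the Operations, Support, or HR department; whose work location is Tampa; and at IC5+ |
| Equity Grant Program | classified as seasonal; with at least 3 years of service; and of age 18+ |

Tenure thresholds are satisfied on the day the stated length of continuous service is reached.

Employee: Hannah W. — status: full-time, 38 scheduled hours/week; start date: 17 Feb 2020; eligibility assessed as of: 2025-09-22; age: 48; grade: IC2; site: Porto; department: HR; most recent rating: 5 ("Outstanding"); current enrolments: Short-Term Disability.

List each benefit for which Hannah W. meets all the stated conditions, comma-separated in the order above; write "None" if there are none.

Service from 17 Feb 2020 to 2025-09-22: 2044 days.
Retirement Savings Plan — status full-time ✓ (not excluded); service 2044 days ≥ 1 month (≈30 days) ✓; rating 5 ≥ 2 ✓ → eligible.
Life Insurance — status full-time ✓; service 2044 days ≥ 3 years (≈1095 days) ✓; grade IC2 ≥ IC2 ✓; 38 hrs/wk ≥ 24 ✓; eligible for Retirement Savings Plan ✓ → eligible.
Short-Term Disability — status full-time ✓; service 2044 days ≥ 24 months (≈720 days) ✓; rating 5 ≥ 4 ✓ → eligible.
Health Insurance — service 2044 days ≥ 12 months (≈360 days) ✓; rating 5 ≥ 4 ✓; dept HR ✗ → not eligible.
Identity Protection Plan — status full-time ✓; service 2044 days ≥ 5 years (≈1825 days) ✓; dept HR ✗ → not eligible.
Home Office Allowance — status full-time ✓; service 2044 days ≥ 90 days ✓; grade IC2 ≥ IC2 ✓; age 48 ≥ 21 ✓; dept HR ✗ → not eligible.
Floating Holidays — service 2044 days ≥ 3 months (≈90 days) ✓; dept HR ✓; site Porto ✗ (not Tampa) → not eligible.
Equity Grant Program — status full-time ✗ (requires seasonal) → not eligible.

Retirement Savings Plan, Life Insurance, Short-Term Disability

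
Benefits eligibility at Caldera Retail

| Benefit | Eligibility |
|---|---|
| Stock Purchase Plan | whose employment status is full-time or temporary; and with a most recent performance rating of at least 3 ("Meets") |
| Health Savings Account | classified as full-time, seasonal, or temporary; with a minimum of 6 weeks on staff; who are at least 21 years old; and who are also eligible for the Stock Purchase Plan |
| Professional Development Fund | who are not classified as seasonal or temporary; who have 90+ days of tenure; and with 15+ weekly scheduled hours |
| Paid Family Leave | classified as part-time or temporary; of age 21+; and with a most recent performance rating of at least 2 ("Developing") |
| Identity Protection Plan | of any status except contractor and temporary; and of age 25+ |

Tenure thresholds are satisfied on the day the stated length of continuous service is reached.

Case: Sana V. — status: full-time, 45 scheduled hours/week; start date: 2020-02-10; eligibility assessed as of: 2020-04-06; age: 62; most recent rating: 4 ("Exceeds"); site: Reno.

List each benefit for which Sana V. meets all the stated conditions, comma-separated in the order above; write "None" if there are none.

Service from 2020-02-10 to 2020-04-06: 56 days.
Stock Purchase Plan — status full-time ✓; rating 4 ≥ 3 ✓ → eligible.
Health Savings Account — status full-time ✓; service 56 days ≥ 6 weeks (≈42 days) ✓; age 62 ≥ 21 ✓; eligible for Stock Purchase Plan ✓ → eligible.
Professional Development Fund — status full-time ✓ (not excluded); service 56 days < 90 days ✗ → not eligible.
Paid Family Leave — status full-time ✗ (requires part-time or temporary) → not eligible.
Identity Protection Plan — status full-time ✓ (not excluded); age 62 ≥ 25 ✓ → eligible.

Stock Purchase Plan, Health Savings Account, Identity Protection Plan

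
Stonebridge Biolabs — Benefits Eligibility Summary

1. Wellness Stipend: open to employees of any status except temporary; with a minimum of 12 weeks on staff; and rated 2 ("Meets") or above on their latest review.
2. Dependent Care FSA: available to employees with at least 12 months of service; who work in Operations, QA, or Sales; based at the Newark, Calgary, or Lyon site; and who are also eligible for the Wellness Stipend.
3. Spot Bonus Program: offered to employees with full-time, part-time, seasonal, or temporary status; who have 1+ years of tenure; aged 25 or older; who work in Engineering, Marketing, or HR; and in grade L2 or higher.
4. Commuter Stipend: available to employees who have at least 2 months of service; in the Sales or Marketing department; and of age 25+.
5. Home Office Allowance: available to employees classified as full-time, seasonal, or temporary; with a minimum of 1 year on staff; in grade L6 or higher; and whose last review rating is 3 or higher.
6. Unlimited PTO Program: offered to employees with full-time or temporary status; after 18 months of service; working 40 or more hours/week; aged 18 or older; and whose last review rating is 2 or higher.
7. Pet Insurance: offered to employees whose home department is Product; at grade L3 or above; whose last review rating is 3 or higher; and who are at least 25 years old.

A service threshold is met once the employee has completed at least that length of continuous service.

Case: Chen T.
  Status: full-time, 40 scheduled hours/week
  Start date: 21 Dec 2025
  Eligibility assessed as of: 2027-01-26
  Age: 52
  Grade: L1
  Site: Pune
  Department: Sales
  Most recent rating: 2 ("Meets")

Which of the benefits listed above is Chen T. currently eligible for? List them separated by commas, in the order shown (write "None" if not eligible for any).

Wellness Stipend, Commuter Stipend

Service from 21 Dec 2025 to 2027-01-26: 401 days.
Wellness Stipend — status full-time ✓ (not excluded); service 401 days ≥ 12 weeks (≈84 days) ✓; rating 2 ≥ 2 ✓ → eligible.
Dependent Care FSA — service 401 days ≥ 12 months (≈360 days) ✓; dept Sales ✓; site Pune ✗ (not Newark, Calgary, or Lyon) → not eligible.
Spot Bonus Program — status full-time ✓; service 401 days ≥ 1 year (≈365 days) ✓; age 52 ≥ 25 ✓; dept Sales ✗ → not eligible.
Commuter Stipend — service 401 days ≥ 2 months (≈60 days) ✓; dept Sales ✓; age 52 ≥ 25 ✓ → eligible.
Home Office Allowance — status full-time ✓; service 401 days ≥ 1 year (≈365 days) ✓; grade L1 < L6 ✗ → not eligible.
Unlimited PTO Program — status full-time ✓; service 401 days < 18 months (≈540 days) ✗ → not eligible.
Pet Insurance — dept Sales ✗ → not eligible.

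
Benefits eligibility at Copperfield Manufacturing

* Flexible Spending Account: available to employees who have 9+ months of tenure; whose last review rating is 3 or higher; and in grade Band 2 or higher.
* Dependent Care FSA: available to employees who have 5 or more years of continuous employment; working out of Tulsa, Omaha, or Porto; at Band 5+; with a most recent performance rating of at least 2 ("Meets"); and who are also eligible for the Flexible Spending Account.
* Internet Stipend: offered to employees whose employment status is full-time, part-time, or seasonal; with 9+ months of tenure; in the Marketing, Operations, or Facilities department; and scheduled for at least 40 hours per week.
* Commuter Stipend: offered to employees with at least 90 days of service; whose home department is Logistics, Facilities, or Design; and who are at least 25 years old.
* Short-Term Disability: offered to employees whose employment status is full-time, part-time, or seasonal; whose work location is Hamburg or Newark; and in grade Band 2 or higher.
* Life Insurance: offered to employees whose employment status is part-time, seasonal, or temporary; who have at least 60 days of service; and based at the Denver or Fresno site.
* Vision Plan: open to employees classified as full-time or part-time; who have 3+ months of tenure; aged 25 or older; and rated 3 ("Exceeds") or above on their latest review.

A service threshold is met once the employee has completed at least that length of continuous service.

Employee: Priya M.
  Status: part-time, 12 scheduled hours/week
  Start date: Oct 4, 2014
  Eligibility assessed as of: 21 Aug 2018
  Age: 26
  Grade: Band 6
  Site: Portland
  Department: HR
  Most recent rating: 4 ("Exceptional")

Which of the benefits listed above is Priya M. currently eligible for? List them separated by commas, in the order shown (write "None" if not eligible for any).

Flexible Spending Account, Vision Plan

Service from Oct 4, 2014 to 21 Aug 2018: 1417 days.
Flexible Spending Account — service 1417 days ≥ 9 months (≈270 days) ✓; rating 4 ≥ 3 ✓; grade Band 6 ≥ Band 2 ✓ → eligible.
Dependent Care FSA — service 1417 days < 5 years (≈1825 days) ✗ → not eligible.
Internet Stipend — status part-time ✓; service 1417 days ≥ 9 months (≈270 days) ✓; dept HR ✗ → not eligible.
Commuter Stipend — service 1417 days ≥ 90 days ✓; dept HR ✗ → not eligible.
Short-Term Disability — status part-time ✓; site Portland ✗ (not Hamburg or Newark) → not eligible.
Life Insurance — status part-time ✓; service 1417 days ≥ 60 days ✓; site Portland ✗ (not Denver or Fresno) → not eligible.
Vision Plan — status part-time ✓; service 1417 days ≥ 3 months (≈90 days) ✓; age 26 ≥ 25 ✓; rating 4 ≥ 3 ✓ → eligible.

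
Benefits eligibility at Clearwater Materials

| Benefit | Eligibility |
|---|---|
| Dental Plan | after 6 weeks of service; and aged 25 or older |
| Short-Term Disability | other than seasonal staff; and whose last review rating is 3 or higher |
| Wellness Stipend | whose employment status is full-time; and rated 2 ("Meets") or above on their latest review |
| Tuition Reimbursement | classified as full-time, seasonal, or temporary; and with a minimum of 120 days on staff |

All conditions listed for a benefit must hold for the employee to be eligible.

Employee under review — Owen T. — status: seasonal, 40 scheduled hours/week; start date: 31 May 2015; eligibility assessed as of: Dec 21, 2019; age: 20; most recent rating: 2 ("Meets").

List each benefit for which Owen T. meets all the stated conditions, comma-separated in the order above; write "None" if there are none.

Service from 31 May 2015 to Dec 21, 2019: 1665 days.
Dental Plan — service 1665 days ≥ 6 weeks (≈42 days) ✓; age 20 < 25 ✗ → not eligible.
Short-Term Disability — status seasonal ✗ (excluded) → not eligible.
Wellness Stipend — status seasonal ✗ (requires full-time) → not eligible.
Tuition Reimbursement — status seasonal ✓; service 1665 days ≥ 120 days ✓ → eligible.

Tuition Reimbursement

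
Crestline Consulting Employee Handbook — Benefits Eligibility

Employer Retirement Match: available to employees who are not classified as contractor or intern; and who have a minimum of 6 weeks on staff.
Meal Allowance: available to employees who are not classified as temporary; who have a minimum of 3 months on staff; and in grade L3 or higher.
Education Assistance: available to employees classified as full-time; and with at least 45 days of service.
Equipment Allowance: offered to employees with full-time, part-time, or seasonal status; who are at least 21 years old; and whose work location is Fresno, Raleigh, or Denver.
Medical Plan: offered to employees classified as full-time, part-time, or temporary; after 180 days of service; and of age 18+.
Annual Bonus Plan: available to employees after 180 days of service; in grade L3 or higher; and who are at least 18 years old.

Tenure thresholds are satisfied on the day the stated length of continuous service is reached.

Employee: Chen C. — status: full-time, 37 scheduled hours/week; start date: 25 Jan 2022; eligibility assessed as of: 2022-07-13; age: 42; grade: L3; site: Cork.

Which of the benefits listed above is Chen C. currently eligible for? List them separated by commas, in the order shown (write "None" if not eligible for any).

Employer Retirement Match, Meal Allowance, Education Assistance

Service from 25 Jan 2022 to 2022-07-13: 169 days.
Employer Retirement Match — status full-time ✓ (not excluded); service 169 days ≥ 6 weeks (≈42 days) ✓ → eligible.
Meal Allowance — status full-time ✓ (not excluded); service 169 days ≥ 3 months (≈90 days) ✓; grade L3 ≥ L3 ✓ → eligible.
Education Assistance — status full-time ✓; service 169 days ≥ 45 days ✓ → eligible.
Equipment Allowance — status full-time ✓; age 42 ≥ 21 ✓; site Cork ✗ (not Fresno, Raleigh, or Denver) → not eligible.
Medical Plan — status full-time ✓; service 169 days < 180 days ✗ → not eligible.
Annual Bonus Plan — service 169 days < 180 days ✗ → not eligible.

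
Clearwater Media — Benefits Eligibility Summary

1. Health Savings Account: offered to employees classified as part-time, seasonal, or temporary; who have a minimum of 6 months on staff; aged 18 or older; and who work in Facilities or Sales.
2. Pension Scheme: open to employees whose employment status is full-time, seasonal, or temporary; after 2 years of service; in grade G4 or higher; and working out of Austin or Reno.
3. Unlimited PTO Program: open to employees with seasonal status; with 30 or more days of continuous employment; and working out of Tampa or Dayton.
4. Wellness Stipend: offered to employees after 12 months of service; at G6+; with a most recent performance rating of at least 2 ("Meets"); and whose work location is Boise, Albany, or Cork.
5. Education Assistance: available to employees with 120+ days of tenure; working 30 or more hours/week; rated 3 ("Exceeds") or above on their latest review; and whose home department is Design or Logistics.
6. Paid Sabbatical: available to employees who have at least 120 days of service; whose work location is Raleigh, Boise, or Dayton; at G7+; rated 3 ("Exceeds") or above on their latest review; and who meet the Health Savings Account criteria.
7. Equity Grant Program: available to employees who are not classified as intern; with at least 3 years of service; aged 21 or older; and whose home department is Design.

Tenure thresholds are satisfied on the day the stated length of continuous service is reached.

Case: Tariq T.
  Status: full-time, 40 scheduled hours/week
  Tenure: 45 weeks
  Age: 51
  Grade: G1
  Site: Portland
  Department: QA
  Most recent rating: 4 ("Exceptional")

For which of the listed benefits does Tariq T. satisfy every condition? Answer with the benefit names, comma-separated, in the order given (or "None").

Health Savings Account — status full-time ✗ (requires part-time, seasonal, or temporary) → not eligible.
Pension Scheme — status full-time ✓; service 45 weeks < 2 years (≈730 days) ✗ → not eligible.
Unlimited PTO Program — status full-time ✗ (requires seasonal) → not eligible.
Wellness Stipend — service 45 weeks < 12 months (≈360 days) ✗ → not eligible.
Education Assistance — service 45 weeks ≥ 120 days ✓; 40 hrs/wk ≥ 30 ✓; rating 4 ≥ 3 ✓; dept QA ✗ → not eligible.
Paid Sabbatical — service 45 weeks ≥ 120 days ✓; site Portland ✗ (not Raleigh, Boise, or Dayton) → not eligible.
Equity Grant Program — status full-time ✓ (not excluded); service 45 weeks < 3 years (≈1095 days) ✗ → not eligible.

None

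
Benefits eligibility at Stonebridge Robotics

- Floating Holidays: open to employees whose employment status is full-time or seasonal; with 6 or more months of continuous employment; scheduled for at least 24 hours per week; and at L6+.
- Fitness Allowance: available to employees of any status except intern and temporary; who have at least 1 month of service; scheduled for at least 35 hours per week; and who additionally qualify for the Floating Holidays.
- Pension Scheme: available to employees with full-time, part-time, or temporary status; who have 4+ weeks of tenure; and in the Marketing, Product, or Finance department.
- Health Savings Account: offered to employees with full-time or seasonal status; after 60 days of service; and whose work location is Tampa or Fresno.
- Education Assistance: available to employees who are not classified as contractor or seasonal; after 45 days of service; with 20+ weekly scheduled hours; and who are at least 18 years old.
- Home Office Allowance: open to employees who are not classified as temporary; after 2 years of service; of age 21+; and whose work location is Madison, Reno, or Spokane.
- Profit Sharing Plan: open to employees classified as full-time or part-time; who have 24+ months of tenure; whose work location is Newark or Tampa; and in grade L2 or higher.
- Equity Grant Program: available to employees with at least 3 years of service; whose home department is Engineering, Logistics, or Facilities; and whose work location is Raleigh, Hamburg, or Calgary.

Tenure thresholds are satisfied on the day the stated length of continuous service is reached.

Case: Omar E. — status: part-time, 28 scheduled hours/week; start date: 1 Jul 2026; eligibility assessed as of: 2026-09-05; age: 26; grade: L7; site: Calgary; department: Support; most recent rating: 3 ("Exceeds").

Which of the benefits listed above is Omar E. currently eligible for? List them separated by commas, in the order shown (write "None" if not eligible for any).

Education Assistance

Service from 1 Jul 2026 to 2026-09-05: 66 days.
Floating Holidays — status part-time ✗ (requires full-time or seasonal) → not eligible.
Fitness Allowance — status part-time ✓ (not excluded); service 66 days ≥ 1 month (≈30 days) ✓; 28 hrs/wk < 35 ✗ → not eligible.
Pension Scheme — status part-time ✓; service 66 days ≥ 4 weeks (≈28 days) ✓; dept Support ✗ → not eligible.
Health Savings Account — status part-time ✗ (requires full-time or seasonal) → not eligible.
Education Assistance — status part-time ✓ (not excluded); service 66 days ≥ 45 days ✓; 28 hrs/wk ≥ 20 ✓; age 26 ≥ 18 ✓ → eligible.
Home Office Allowance — status part-time ✓ (not excluded); service 66 days < 2 years (≈730 days) ✗ → not eligible.
Profit Sharing Plan — status part-time ✓; service 66 days < 24 months (≈720 days) ✗ → not eligible.
Equity Grant Program — service 66 days < 3 years (≈1095 days) ✗ → not eligible.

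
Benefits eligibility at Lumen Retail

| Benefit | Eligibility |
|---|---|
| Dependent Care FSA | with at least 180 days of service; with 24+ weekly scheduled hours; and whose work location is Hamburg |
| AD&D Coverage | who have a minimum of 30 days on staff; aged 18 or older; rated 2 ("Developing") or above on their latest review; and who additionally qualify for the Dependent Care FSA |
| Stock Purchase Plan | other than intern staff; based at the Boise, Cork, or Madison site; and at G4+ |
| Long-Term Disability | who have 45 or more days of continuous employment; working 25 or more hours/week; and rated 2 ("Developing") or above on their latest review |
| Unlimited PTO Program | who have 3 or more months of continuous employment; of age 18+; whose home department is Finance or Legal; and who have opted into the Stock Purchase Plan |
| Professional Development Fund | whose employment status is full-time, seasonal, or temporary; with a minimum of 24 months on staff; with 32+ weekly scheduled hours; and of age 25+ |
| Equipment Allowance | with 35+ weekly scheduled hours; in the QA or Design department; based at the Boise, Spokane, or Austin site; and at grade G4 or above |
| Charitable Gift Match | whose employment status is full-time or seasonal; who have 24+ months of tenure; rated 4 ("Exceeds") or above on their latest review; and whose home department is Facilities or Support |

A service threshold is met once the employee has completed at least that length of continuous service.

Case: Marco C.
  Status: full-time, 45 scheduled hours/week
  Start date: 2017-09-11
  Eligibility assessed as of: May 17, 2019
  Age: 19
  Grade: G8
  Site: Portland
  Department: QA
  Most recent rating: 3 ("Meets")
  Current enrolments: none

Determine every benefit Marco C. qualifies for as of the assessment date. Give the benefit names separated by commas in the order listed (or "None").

Service from 2017-09-11 to May 17, 2019: 613 days.
Dependent Care FSA — service 613 days ≥ 180 days ✓; 45 hrs/wk ≥ 24 ✓; site Portland ✗ (not Hamburg) → not eligible.
AD&D Coverage — service 613 days ≥ 30 days ✓; age 19 ≥ 18 ✓; rating 3 ≥ 2 ✓; not eligible for Dependent Care FSA ✗ → not eligible.
Stock Purchase Plan — status full-time ✓ (not excluded); site Portland ✗ (not Boise, Cork, or Madison) → not eligible.
Long-Term Disability — service 613 days ≥ 45 days ✓; 45 hrs/wk ≥ 25 ✓; rating 3 ≥ 2 ✓ → eligible.
Unlimited PTO Program — service 613 days ≥ 3 months (≈90 days) ✓; age 19 ≥ 18 ✓; dept QA ✗ → not eligible.
Professional Development Fund — status full-time ✓; service 613 days < 24 months (≈720 days) ✗ → not eligible.
Equipment Allowance — 45 hrs/wk ≥ 35 ✓; dept QA ✓; site Portland ✗ (not Boise, Spokane, or Austin) → not eligible.
Charitable Gift Match — status full-time ✓; service 613 days < 24 months (≈720 days) ✗ → not eligible.

Long-Term Disability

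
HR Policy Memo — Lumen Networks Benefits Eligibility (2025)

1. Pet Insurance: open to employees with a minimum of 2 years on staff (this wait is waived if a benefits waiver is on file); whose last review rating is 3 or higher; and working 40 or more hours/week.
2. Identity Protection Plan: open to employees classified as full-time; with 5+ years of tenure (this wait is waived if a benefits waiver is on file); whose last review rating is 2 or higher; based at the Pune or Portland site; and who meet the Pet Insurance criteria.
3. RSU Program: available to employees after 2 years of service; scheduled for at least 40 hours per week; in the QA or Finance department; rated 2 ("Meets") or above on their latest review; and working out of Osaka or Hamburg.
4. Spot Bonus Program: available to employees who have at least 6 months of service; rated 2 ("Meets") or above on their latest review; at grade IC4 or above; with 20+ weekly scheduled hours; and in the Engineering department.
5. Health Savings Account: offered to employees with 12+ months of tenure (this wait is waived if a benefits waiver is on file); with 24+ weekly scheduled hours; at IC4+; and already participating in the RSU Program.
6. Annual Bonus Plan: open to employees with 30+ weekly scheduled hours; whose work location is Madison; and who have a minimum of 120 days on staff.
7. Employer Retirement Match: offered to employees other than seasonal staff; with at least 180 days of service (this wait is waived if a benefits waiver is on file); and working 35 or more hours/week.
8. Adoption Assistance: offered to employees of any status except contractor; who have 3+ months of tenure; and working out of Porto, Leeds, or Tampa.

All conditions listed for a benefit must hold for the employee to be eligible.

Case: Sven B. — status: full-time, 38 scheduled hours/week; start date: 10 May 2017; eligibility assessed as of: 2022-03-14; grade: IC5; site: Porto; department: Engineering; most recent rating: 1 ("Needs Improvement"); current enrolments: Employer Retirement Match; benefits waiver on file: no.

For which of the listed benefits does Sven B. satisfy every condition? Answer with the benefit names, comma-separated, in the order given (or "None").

Employer Retirement Match, Adoption Assistance

Service from 10 May 2017 to 2022-03-14: 1769 days.
Pet Insurance — no waiver, service 1769 days ≥ 2 years (≈730 days) ✓; rating 1 < 3 ✗ → not eligible.
Identity Protection Plan — status full-time ✓; no waiver, service 1769 days < 5 years (≈1825 days) ✗ → not eligible.
RSU Program — service 1769 days ≥ 2 years (≈730 days) ✓; 38 hrs/wk < 40 ✗ → not eligible.
Spot Bonus Program — service 1769 days ≥ 6 months (≈180 days) ✓; rating 1 < 2 ✗ → not eligible.
Health Savings Account — no waiver, service 1769 days ≥ 12 months (≈360 days) ✓; 38 hrs/wk ≥ 24 ✓; grade IC5 ≥ IC4 ✓; not enrolled in RSU Program ✗ → not eligible.
Annual Bonus Plan — 38 hrs/wk ≥ 30 ✓; site Porto ✗ (not Madison) → not eligible.
Employer Retirement Match — status full-time ✓ (not excluded); no waiver, service 1769 days ≥ 180 days ✓; 38 hrs/wk ≥ 35 ✓ → eligible.
Adoption Assistance — status full-time ✓ (not excluded); service 1769 days ≥ 3 months (≈90 days) ✓; site Porto ✓ → eligible.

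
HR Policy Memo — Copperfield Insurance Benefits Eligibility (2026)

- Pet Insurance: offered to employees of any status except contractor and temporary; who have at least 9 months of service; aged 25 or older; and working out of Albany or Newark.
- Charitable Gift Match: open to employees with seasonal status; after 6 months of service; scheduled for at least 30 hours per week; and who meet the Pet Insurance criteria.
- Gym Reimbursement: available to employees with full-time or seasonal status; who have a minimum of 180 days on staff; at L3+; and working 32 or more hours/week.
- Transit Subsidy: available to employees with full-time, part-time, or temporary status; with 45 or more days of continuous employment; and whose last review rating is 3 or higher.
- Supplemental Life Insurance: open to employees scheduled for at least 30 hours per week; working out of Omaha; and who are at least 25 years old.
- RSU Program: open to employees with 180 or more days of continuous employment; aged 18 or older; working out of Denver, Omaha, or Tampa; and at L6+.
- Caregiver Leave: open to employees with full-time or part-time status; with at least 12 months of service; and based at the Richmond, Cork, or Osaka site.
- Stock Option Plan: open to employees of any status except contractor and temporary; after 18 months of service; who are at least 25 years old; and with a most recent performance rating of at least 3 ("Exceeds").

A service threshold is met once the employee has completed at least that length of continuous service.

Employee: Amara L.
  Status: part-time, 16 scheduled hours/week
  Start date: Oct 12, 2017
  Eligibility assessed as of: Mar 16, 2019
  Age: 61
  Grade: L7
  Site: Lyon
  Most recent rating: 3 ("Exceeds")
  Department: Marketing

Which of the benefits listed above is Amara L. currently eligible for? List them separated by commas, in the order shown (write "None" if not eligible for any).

Transit Subsidy

Service from Oct 12, 2017 to Mar 16, 2019: 520 days.
Pet Insurance — status part-time ✓ (not excluded); service 520 days ≥ 9 months (≈270 days) ✓; age 61 ≥ 25 ✓; site Lyon ✗ (not Albany or Newark) → not eligible.
Charitable Gift Match — status part-time ✗ (requires seasonal) → not eligible.
Gym Reimbursement — status part-time ✗ (requires full-time or seasonal) → not eligible.
Transit Subsidy — status part-time ✓; service 520 days ≥ 45 days ✓; rating 3 ≥ 3 ✓ → eligible.
Supplemental Life Insurance — 16 hrs/wk < 30 ✗ → not eligible.
RSU Program — service 520 days ≥ 180 days ✓; age 61 ≥ 18 ✓; site Lyon ✗ (not Denver, Omaha, or Tampa) → not eligible.
Caregiver Leave — status part-time ✓; service 520 days ≥ 12 months (≈360 days) ✓; site Lyon ✗ (not Richmond, Cork, or Osaka) → not eligible.
Stock Option Plan — status part-time ✓ (not excluded); service 520 days < 18 months (≈540 days) ✗ → not eligible.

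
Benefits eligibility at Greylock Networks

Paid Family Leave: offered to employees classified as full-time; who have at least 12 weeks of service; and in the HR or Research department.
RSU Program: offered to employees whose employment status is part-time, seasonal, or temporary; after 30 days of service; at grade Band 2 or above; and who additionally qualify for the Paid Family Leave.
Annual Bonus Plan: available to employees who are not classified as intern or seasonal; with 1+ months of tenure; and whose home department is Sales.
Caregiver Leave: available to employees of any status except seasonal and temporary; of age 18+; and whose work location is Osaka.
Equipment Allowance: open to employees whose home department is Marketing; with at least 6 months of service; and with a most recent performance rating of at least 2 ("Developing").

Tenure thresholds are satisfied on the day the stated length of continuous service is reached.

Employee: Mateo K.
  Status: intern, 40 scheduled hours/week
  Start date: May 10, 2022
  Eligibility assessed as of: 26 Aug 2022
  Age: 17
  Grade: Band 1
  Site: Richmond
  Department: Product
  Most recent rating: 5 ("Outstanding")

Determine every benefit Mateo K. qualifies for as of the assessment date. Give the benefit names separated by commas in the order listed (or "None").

Service from May 10, 2022 to 26 Aug 2022: 108 days.
Paid Family Leave — status intern ✗ (requires full-time) → not eligible.
RSU Program — status intern ✗ (requires part-time, seasonal, or temporary) → not eligible.
Annual Bonus Plan — status intern ✗ (excluded) → not eligible.
Caregiver Leave — status intern ✓ (not excluded); age 17 < 18 ✗ → not eligible.
Equipment Allowance — dept Product ✗ → not eligible.

None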